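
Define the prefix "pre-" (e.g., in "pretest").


Prefix: pre-
As in: pretest -> pre- + test
Meaning = before


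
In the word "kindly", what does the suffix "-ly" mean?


Suffix: -ly
Example: kindly (kind + -ly)
Meaning = in a manner


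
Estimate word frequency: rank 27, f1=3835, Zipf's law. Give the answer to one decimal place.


Zipf's law: f(r) = f(1) / r
f(1) = 3835
f(27) = 3835 / 27
= 142.0 occurrences


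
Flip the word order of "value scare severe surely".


Original: "value scare severe surely"
Words (1..n): value | scare | severe | surely
Reversed (n..1): surely | severe | scare | value
Result = "surely severe scare value"


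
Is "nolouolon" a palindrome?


Word: "nolouolon"
Reversed: "nolouolon"
Forward == Backward? nolouolon == nolouolon
Palindrome = Yes


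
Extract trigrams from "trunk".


Word: "trunk" (length 5)
Number of trigrams = 5 - 3 + 1 = 3
  Position 0: "tru"
  Position 1: "run"
  Position 2: "unk"
Trigrams = "tru", "run", "unk"


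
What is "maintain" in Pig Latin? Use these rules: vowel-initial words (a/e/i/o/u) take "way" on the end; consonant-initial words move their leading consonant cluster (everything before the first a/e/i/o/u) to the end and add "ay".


Word: "maintain"
Starts with consonant(s) → move to end, add 'ay'
Consonant cluster: "m"
Pig Latin = "aintainmay"


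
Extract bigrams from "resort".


Word: "resort" (length 6)
Number of bigrams = 6 - 2 + 1 = 5
  Position 0: "re"
  Position 1: "es"
  Position 2: "so"
  Position 3: "or"
  Position 4: "rt"
Bigrams = "re", "es", "so", "or", "rt"


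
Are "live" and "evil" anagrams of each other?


Word 1: "live" → sorted: eilv
Word 2: "evil" → sorted: eilv
Same letters? eilv == eilv
Anagram = Yes


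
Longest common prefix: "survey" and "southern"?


Word 1: "survey"
Word 2: "southern"
Comparing from start:
  Pos 0: 's' == 's'
  Pos 1: 'u' != 'o' (stop)
LCP = "s" (length 1)


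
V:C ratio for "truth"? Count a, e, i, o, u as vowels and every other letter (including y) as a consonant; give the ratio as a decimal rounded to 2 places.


Word: "truth"
Vowels (a,e,i,o,u): 1
Consonants: 4
Ratio = 1/4
= 0.25


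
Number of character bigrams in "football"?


Word: "football" (length 8)
Number of 2-grams = length - 2 + 1 = 8 - 2 + 1
= 7


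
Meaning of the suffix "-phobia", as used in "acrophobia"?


Suffix: -phobia
Example: acrophobia (acro- + -phobia)
Meaning = fear of


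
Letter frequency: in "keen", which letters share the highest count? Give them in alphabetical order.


Word: "keen"
Letter counts:
  'e': 2
  'k': 1
  'n': 1
Maximum count = 2
Most frequent = 'e' (2 times each)


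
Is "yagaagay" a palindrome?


Word: "yagaagay"
Reversed: "yagaagay"
Forward == Backward? yagaagay == yagaagay
Palindrome = Yes


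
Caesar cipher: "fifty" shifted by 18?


Word: "fifty"
Shift: 18
Each letter → (letter + shift) mod 26:
  'f' (5) + 18 = 23 → 'x'
  'i' (8) + 18 = 0 → 'a'
  'f' (5) + 18 = 23 → 'x'
  't' (19) + 18 = 11 → 'l'
  'y' (24) + 18 = 16 → 'q'
Result = "xaxlq"


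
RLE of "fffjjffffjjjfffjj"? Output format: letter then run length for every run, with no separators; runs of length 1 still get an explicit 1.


String: "fffjjffffjjjfffjj"
Scanning for consecutive runs:
  'f' x 3
  'j' x 2
  'f' x 4
  'j' x 3
  'f' x 3
  'j' x 2
RLE = "f3j2f4j3f3j2"


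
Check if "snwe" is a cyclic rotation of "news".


Word: "news", Candidate: "snwe"
Method: check if candidate is substring of word+word
"newsnews" contains "snwe"? No
Is rotation = No


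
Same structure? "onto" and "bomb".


Pattern of "onto": [0, 1, 2, 0]
Pattern of "bomb": [0, 1, 2, 0]
Patterns match
Same pattern = Yes


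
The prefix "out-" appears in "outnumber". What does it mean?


Prefix: out-
Example: outnumber = out- + number
Meaning = surpass


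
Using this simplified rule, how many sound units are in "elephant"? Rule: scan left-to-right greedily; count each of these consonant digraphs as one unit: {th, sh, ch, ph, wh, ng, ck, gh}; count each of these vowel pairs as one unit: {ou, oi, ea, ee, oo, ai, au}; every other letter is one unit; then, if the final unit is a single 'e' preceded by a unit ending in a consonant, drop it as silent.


Word: "elephant" (8 letters)
Left-to-right scan:
  (1) 'e' (letter)
  (2) 'l' (letter)
  (3) 'e' (letter)
  (4) 'ph' (digraph)
  (5) 'a' (letter)
  (6) 'n' (letter)
  (7) 't' (letter)
Units from scan: 7
Sound units = 7 units


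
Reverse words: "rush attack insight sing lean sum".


Original: "rush attack insight sing lean sum"
Words (1..n): rush | attack | insight | sing | lean | sum
Reversed (n..1): sum | lean | sing | insight | attack | rush
Result = "sum lean sing insight attack rush"


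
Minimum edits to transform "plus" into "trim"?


Word 1: "plus" (length 4)
Word 2: "trim" (length 4)
One optimal edit sequence (insert/delete/substitute each cost 1):
  1. substitute 'p' -> 't'  (+1)
  2. substitute 'l' -> 'r'  (+1)
  3. substitute 'u' -> 'i'  (+1)
  4. substitute 's' -> 'm'  (+1)
Total edit operations: 4
Edit distance = 4


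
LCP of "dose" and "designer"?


Word 1: "dose"
Word 2: "designer"
Comparing from start:
  Pos 0: 'd' == 'd'
  Pos 1: 'o' != 'e' (stop)
LCP = "d" (length 1)


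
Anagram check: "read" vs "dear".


Word 1: "read" → sorted: ader
Word 2: "dear" → sorted: ader
Same letters? ader == ader
Anagram = Yes


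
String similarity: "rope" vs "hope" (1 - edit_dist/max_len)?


Word 1: "rope" (length 4)
Word 2: "hope" (length 4)
One optimal edit sequence:
  1. substitute 'r' -> 'h'  (+1)
  2. keep 'o'
  3. keep 'p'
  4. keep 'e'
Edit distance = 1
Max length = max(4, 4) = 4
Similarity = 1 - 1/4
= 0.7500


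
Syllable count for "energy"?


Word: "energy"
Syllable breakdown: en / er / gy
Counting: 3 parts
= 3 syllables


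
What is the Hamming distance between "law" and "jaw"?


Comparing character by character (same length = 3):
  Pos 0: 'l' vs 'j' !=
  Pos 1: 'a' vs 'a' =
  Pos 2: 'w' vs 'w' =
Hamming distance = 1


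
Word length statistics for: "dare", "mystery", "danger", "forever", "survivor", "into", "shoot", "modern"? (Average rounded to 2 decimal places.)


Lengths: "dare"=4, "mystery"=7, "danger"=6, "forever"=7, "survivor"=8, "into"=4, "shoot"=5, "modern"=6
Sum = 47, Count = 8
Average = 47/8 = 5.88
= avg=5.88, min=4, max=8


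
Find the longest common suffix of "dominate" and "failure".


Word 1: "dominate"
Word 2: "failure"
Comparing from end:
  Pos -1: 'e' == 'e'
  Pos -2: 't' != 'r' (stop)
LCS = "e" (length 1)


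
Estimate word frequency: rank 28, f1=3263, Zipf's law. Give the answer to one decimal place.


Zipf's law: f(r) = f(1) / r
f(1) = 3263
f(28) = 3263 / 28
= 116.5 occurrences


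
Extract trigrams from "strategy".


Word: "strategy" (length 8)
Number of trigrams = 8 - 3 + 1 = 6
  Position 0: "str"
  Position 1: "tra"
  Position 2: "rat"
  Position 3: "ate"
  Position 4: "teg"
  Position 5: "egy"
Trigrams = "str", "tra", "rat", "ate", "teg", "egy"


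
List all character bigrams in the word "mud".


Word: "mud" (length 3)
Number of bigrams = 3 - 2 + 1 = 2
  Position 0: "mu"
  Position 1: "ud"
Bigrams = "mu", "ud"


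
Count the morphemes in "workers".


Word: "workers"
Morphemes: work / -er / -s
Each morpheme carries meaning
= 3 morphemes


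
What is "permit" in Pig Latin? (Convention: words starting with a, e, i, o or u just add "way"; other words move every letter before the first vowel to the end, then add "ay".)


Word: "permit"
Starts with consonant(s) → move to end, add 'ay'
Consonant cluster: "p"
Pig Latin = "ermitpay"


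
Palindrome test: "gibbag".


Word: "gibbag"
Reversed: "gabbig"
Forward == Backward? gibbag != gabbig
Palindrome = No


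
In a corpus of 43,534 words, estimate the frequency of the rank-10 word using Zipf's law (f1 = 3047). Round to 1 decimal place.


Zipf's law: f(r) = f(1) / r
f(1) = 3047
f(10) = 3047 / 10
= 304.7 occurrences


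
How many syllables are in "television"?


Word: "television"
Syllable breakdown: tel-e-vi-sion
Counting: 4 parts
= 4 syllables


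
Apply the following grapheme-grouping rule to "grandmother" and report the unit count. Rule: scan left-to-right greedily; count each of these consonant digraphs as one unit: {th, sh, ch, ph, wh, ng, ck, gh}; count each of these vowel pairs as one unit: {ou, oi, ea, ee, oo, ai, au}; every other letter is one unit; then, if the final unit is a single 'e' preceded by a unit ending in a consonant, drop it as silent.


Word: "grandmother" (11 letters)
Left-to-right scan:
  1. 'g' (letter)
  2. 'r' (letter)
  3. 'a' (letter)
  4. 'n' (letter)
  5. 'd' (letter)
  6. 'm' (letter)
  7. 'o' (letter)
  8. 'th' (digraph)
  9. 'e' (letter)
  10. 'r' (letter)
Units from scan: 10
Sound units = 10 units


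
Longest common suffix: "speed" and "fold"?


Word 1: "speed"
Word 2: "fold"
Comparing from end:
  Pos -1: 'd' == 'd'
  Pos -2: 'e' != 'l' (stop)
LCS = "d" (length 1)


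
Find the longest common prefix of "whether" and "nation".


Word 1: "whether"
Word 2: "nation"
Comparing from start:
  Pos 0: 'w' != 'n' (stop)
LCP = "" (length 0)


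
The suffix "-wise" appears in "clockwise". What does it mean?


Suffix: -wise
Example: clockwise = clock + -wise
Meaning = in the manner of


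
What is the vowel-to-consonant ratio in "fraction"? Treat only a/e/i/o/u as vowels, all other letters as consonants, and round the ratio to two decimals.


Word: "fraction"
Vowels (a,e,i,o,u): 3
Consonants: 5
Ratio = 3/5
= 0.60


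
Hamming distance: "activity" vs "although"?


Comparing character by character (same length = 8):
  Pos 0: 'a' vs 'a' =
  Pos 1: 'c' vs 'l' !=
  Pos 2: 't' vs 't' =
  Pos 3: 'i' vs 'h' !=
  Pos 4: 'v' vs 'o' !=
  Pos 5: 'i' vs 'u' !=
  Pos 6: 't' vs 'g' !=
  Pos 7: 'y' vs 'h' !=
Hamming distance = 6


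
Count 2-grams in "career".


Word: "career" (length 6)
Number of 2-grams = length - 2 + 1 = 6 - 2 + 1
= 5


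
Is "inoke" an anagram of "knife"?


Word 1: "knife" → sorted: efikn
Word 2: "inoke" → sorted: eikno
Same letters? efikn != eikno
Anagram = No


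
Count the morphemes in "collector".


Word: "collector"
Morphemes: collect | -or
Each morpheme carries meaning
= 2 morphemes


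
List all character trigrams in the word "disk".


Word: "disk" (length 4)
Number of trigrams = 4 - 3 + 1 = 2
  Position 0: "dis"
  Position 1: "isk"
Trigrams = "dis", "isk"


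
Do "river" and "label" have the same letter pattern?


Pattern of "river": [0, 1, 2, 3, 0]
Pattern of "label": [0, 1, 2, 3, 0]
Patterns match
Same pattern = Yes


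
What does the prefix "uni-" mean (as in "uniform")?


Prefix: uni-
Example: uniform = uni- + form
Meaning = one


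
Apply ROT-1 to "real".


Word: "real"
Shift: 1
Each letter → (letter + shift) mod 26:
  'r' (17) + 1 = 18 → 's'
  'e' (4) + 1 = 5 → 'f'
  'a' (0) + 1 = 1 → 'b'
  'l' (11) + 1 = 12 → 'm'
Result = "sfbm"


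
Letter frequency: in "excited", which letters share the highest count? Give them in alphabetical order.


Word: "excited"
Letter counts:
  'c': 1
  'd': 1
  'e': 2
  'i': 1
  't': 1
  'x': 1
Maximum count = 2
Most frequent = 'e' (2 times each)


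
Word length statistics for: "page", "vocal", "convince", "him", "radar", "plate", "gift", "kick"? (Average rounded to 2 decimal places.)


Lengths: "page"=4, "vocal"=5, "convince"=8, "him"=3, "radar"=5, "plate"=5, "gift"=4, "kick"=4
Sum = 38, Count = 8
Average = 38/8 = 4.75
= avg=4.75, min=3, max=8


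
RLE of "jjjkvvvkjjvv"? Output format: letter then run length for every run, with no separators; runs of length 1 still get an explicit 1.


String: "jjjkvvvkjjvv"
Scanning for consecutive runs:
  'j' x 3
  'k' x 1
  'v' x 3
  'k' x 1
  'j' x 2
  'v' x 2
RLE = "j3k1v3k1j2v2"


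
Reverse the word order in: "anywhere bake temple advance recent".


Original: "anywhere bake temple advance recent"
Words (1..n): anywhere | bake | temple | advance | recent
Reversed (n..1): recent | advance | temple | bake | anywhere
Result = "recent advance temple bake anywhere"


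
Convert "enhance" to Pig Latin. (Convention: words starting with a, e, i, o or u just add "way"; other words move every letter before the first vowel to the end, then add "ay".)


Word: "enhance"
Starts with vowel → add 'way'
Pig Latin = "enhanceway"


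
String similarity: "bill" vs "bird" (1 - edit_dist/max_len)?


Word 1: "bill" (length 4)
Word 2: "bird" (length 4)
One optimal edit sequence:
  1. keep 'b'
  2. keep 'i'
  3. substitute 'l' -> 'r'  (+1)
  4. substitute 'l' -> 'd'  (+1)
Edit distance = 2
Max length = max(4, 4) = 4
Similarity = 1 - 2/4
= 0.5000


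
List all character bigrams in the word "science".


Word: "science" (length 7)
Number of bigrams = 7 - 2 + 1 = 6
  Position 0: "sc"
  Position 1: "ci"
  Position 2: "ie"
  Position 3: "en"
  Position 4: "nc"
  Position 5: "ce"
Bigrams = "sc", "ci", "ie", "en", "nc", "ce"


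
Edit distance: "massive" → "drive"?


Word 1: "massive" (length 7)
Word 2: "drive" (length 5)
One optimal edit sequence (insert/delete/substitute each cost 1):
  1. delete 'm'  (+1)
  2. delete 'a'  (+1)
  3. substitute 's' -> 'd'  (+1)
  4. substitute 's' -> 'r'  (+1)
  5. keep 'i'
  6. keep 'v'
  7. keep 'e'
Total edit operations: 4
Edit distance = 4


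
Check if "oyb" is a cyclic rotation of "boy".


Word: "boy", Candidate: "oyb"
Method: check if candidate is substring of word+word
"boyboy" contains "oyb"? Yes
Is rotation = Yes


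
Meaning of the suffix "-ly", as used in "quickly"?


Suffix: -ly
As in: quickly -> quick + -ly
Meaning = in a manner


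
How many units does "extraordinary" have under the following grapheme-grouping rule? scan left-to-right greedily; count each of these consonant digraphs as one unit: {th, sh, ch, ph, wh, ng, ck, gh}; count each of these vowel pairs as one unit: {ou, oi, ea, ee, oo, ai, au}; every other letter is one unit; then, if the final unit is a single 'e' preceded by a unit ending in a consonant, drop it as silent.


Word: "extraordinary" (13 letters)
Left-to-right scan:
  1. 'e' (letter)
  2. 'x' (letter)
  3. 't' (letter)
  4. 'r' (letter)
  5. 'a' (letter)
  6. 'o' (letter)
  7. 'r' (letter)
  8. 'd' (letter)
  9. 'i' (letter)
  10. 'n' (letter)
  11. 'a' (letter)
  12. 'r' (letter)
  13. 'y' (letter)
Units from scan: 13
Sound units = 13 units


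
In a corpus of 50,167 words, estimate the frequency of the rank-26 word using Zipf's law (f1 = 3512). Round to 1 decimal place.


Zipf's law: f(r) = f(1) / r
f(1) = 3512
f(26) = 3512 / 26
= 135.1 occurrences


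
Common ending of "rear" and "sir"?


Word 1: "rear"
Word 2: "sir"
Comparing from end:
  Pos -1: 'r' == 'r'
  Pos -2: 'a' != 'i' (stop)
LCS = "r" (length 1)


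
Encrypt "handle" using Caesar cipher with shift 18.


Word: "handle"
Shift: 18
Each letter → (letter + shift) mod 26:
  'h' (7) + 18 = 25 → 'z'
  'a' (0) + 18 = 18 → 's'
  'n' (13) + 18 = 5 → 'f'
  'd' (3) + 18 = 21 → 'v'
  'l' (11) + 18 = 3 → 'd'
  'e' (4) + 18 = 22 → 'w'
Result = "zsfvdw"


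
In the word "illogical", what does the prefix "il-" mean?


Prefix: il-
Example: illogical (il- + logical)
Meaning = not


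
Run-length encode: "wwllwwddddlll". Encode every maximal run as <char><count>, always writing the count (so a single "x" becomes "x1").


String: "wwllwwddddlll"
Scanning for consecutive runs:
  'w' x 2
  'l' x 2
  'w' x 2
  'd' x 4
  'l' x 3
RLE = "w2l2w2d4l3"


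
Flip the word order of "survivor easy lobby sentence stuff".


Original: "survivor easy lobby sentence stuff"
Words (1..n): survivor | easy | lobby | sentence | stuff
Reversed (n..1): stuff | sentence | lobby | easy | survivor
Result = "stuff sentence lobby easy survivor"


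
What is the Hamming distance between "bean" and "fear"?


Comparing character by character (same length = 4):
  Pos 0: 'b' vs 'f' !=
  Pos 1: 'e' vs 'e' =
  Pos 2: 'a' vs 'a' =
  Pos 3: 'n' vs 'r' !=
Hamming distance = 2


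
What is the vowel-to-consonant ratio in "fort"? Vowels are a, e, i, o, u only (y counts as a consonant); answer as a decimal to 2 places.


Word: "fort"
Vowels (a,e,i,o,u): 1
Consonants: 3
Ratio = 1/3
= 0.33


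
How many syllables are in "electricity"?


Word: "electricity"
Syllable breakdown: e-lec-tric-i-ty
Counting: 5 parts
= 5 syllables


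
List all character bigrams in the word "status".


Word: "status" (length 6)
Number of bigrams = 6 - 2 + 1 = 5
  Position 0: "st"
  Position 1: "ta"
  Position 2: "at"
  Position 3: "tu"
  Position 4: "us"
Bigrams = "st", "ta", "at", "tu", "us"


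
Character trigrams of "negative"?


Word: "negative" (length 8)
Number of trigrams = 8 - 3 + 1 = 6
  Position 0: "neg"
  Position 1: "ega"
  Position 2: "gat"
  Position 3: "ati"
  Position 4: "tiv"
  Position 5: "ive"
Trigrams = "neg", "ega", "gat", "ati", "tiv", "ive"


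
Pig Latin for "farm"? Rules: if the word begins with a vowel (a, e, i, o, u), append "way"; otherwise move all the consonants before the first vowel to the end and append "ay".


Word: "farm"
Starts with consonant(s) → move to end, add 'ay'
Consonant cluster: "f"
Pig Latin = "armfay"


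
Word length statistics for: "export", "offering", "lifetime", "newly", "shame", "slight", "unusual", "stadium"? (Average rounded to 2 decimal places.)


Lengths: "export"=6, "offering"=8, "lifetime"=8, "newly"=5, "shame"=5, "slight"=6, "unusual"=7, "stadium"=7
Sum = 52, Count = 8
Average = 52/8 = 6.50
= avg=6.50, min=5, max=8


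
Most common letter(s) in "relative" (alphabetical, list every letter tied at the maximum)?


Word: "relative"
Letter counts:
  'a': 1
  'e': 2
  'i': 1
  'l': 1
  'r': 1
  't': 1
  'v': 1
Maximum count = 2
Most frequent = 'e' (2 times each)


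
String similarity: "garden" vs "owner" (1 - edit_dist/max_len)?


Word 1: "garden" (length 6)
Word 2: "owner" (length 5)
One optimal edit sequence:
  1. delete 'g'  (+1)
  2. substitute 'a' -> 'o'  (+1)
  3. substitute 'r' -> 'w'  (+1)
  4. substitute 'd' -> 'n'  (+1)
  5. keep 'e'
  6. substitute 'n' -> 'r'  (+1)
Edit distance = 5
Max length = max(6, 5) = 6
Similarity = 1 - 5/6
= 0.1667


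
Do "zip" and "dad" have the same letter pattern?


Pattern of "zip": [0, 1, 2]
Pattern of "dad": [0, 1, 0]
Patterns do not match
Same pattern = No


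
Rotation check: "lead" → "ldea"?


Word: "lead", Candidate: "ldea"
Method: check if candidate is substring of word+word
"leadlead" contains "ldea"? No
Is rotation = No


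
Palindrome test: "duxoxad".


Word: "duxoxad"
Reversed: "daxoxud"
Forward == Backward? duxoxad != daxoxud
Palindrome = No


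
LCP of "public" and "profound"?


Word 1: "public"
Word 2: "profound"
Comparing from start:
  Pos 0: 'p' == 'p'
  Pos 1: 'u' != 'r' (stop)
LCP = "p" (length 1)


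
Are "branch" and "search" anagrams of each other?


Word 1: "branch" → sorted: abchnr
Word 2: "search" → sorted: acehrs
Same letters? abchnr != acehrs
Anagram = No


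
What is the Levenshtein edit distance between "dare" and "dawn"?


Word 1: "dare" (length 4)
Word 2: "dawn" (length 4)
One optimal edit sequence (insert/delete/substitute each cost 1):
  1. keep 'd'
  2. keep 'a'
  3. substitute 'r' -> 'w'  (+1)
  4. substitute 'e' -> 'n'  (+1)
Total edit operations: 2
Edit distance = 2


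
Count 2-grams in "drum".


Word: "drum" (length 4)
Number of 2-grams = length - 2 + 1 = 4 - 2 + 1
= 3


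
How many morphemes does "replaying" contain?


Word: "replaying"
Morphemes: re- | play | -ing
Each morpheme carries meaning
= 3 morphemes


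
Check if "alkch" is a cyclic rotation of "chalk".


Word: "chalk", Candidate: "alkch"
Method: check if candidate is substring of word+word
"chalkchalk" contains "alkch"? Yes
Is rotation = Yes


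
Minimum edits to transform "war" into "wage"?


Word 1: "war" (length 3)
Word 2: "wage" (length 4)
One optimal edit sequence (insert/delete/substitute each cost 1):
  1. keep 'w'
  2. keep 'a'
  3. insert 'g'  (+1)
  4. substitute 'r' -> 'e'  (+1)
Total edit operations: 2
Edit distance = 2


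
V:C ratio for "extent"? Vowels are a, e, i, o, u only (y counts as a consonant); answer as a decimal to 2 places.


Word: "extent"
Vowels (a,e,i,o,u): 2
Consonants: 4
Ratio = 2/4
= 0.50


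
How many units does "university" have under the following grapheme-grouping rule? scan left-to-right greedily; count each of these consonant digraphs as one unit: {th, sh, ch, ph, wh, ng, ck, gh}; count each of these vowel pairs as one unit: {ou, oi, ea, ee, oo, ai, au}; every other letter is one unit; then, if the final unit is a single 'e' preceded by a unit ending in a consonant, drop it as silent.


Word: "university" (10 letters)
Left-to-right scan:
  1. 'u' (letter)
  2. 'n' (letter)
  3. 'i' (letter)
  4. 'v' (letter)
  5. 'e' (letter)
  6. 'r' (letter)
  7. 's' (letter)
  8. 'i' (letter)
  9. 't' (letter)
  10. 'y' (letter)
Units from scan: 10
Sound units = 10 units


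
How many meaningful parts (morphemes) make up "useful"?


Word: "useful"
Morphemes: use + -ful
Each morpheme carries meaning
= 2 morphemes


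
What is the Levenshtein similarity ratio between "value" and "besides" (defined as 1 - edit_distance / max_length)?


Word 1: "value" (length 5)
Word 2: "besides" (length 7)
One optimal edit sequence:
  1. insert 'b'  (+1)
  2. substitute 'v' -> 'e'  (+1)
  3. substitute 'a' -> 's'  (+1)
  4. substitute 'l' -> 'i'  (+1)
  5. substitute 'u' -> 'd'  (+1)
  6. keep 'e'
  7. insert 's'  (+1)
Edit distance = 6
Max length = max(5, 7) = 7
Similarity = 1 - 6/7
= 0.1429


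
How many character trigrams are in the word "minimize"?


Word: "minimize" (length 8)
Number of 3-grams = length - 3 + 1 = 8 - 3 + 1
= 6


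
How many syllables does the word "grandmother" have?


Word: "grandmother"
Syllable breakdown: grand-moth-er
Counting: 3 parts
= 3 syllables


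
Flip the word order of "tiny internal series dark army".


Original: "tiny internal series dark army"
Words (1..n): tiny | internal | series | dark | army
Reversed (n..1): army | dark | series | internal | tiny
Result = "army dark series internal tiny"


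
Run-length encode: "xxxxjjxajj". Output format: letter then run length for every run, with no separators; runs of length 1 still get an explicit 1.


String: "xxxxjjxajj"
Scanning for consecutive runs:
  'x' x 4
  'j' x 2
  'x' x 1
  'a' x 1
  'j' x 2
RLE = "x4j2x1a1j2"


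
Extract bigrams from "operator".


Word: "operator" (length 8)
Number of bigrams = 8 - 2 + 1 = 7
  Position 0: "op"
  Position 1: "pe"
  Position 2: "er"
  Position 3: "ra"
  Position 4: "at"
  Position 5: "to"
  Position 6: "or"
Bigrams = "op", "pe", "er", "ra", "at", "to", "or"


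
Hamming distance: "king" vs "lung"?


Comparing character by character (same length = 4):
  Pos 0: 'k' vs 'l' !=
  Pos 1: 'i' vs 'u' !=
  Pos 2: 'n' vs 'n' =
  Pos 3: 'g' vs 'g' =
Hamming distance = 2


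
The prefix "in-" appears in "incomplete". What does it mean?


Prefix: in-
Example: incomplete = in- + complete
Meaning = not / into


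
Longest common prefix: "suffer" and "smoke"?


Word 1: "suffer"
Word 2: "smoke"
Comparing from start:
  Pos 0: 's' == 's'
  Pos 1: 'u' != 'm' (stop)
LCP = "s" (length 1)


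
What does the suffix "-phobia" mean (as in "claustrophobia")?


Suffix: -phobia
As in: claustrophobia -> claustro- + -phobia
Meaning = fear of


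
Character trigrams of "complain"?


Word: "complain" (length 8)
Number of trigrams = 8 - 3 + 1 = 6
  Position 0: "com"
  Position 1: "omp"
  Position 2: "mpl"
  Position 3: "pla"
  Position 4: "lai"
  Position 5: "ain"
Trigrams = "com", "omp", "mpl", "pla", "lai", "ain"


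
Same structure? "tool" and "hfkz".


Pattern of "tool": [0, 1, 1, 2]
Pattern of "hfkz": [0, 1, 2, 3]
Patterns do not match
Same pattern = No


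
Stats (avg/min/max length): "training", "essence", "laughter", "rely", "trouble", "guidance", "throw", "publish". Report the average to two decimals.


Lengths: "training"=8, "essence"=7, "laughter"=8, "rely"=4, "trouble"=7, "guidance"=8, "throw"=5, "publish"=7
Sum = 54, Count = 8
Average = 54/8 = 6.75
= avg=6.75, min=4, max=8


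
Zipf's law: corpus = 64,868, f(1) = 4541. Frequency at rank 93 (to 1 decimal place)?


Zipf's law: f(r) = f(1) / r
f(1) = 4541
f(93) = 4541 / 93
= 48.8 occurrences


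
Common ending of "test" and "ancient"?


Word 1: "test"
Word 2: "ancient"
Comparing from end:
  Pos -1: 't' == 't'
  Pos -2: 's' != 'n' (stop)
LCS = "t" (length 1)


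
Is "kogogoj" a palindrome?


Word: "kogogoj"
Reversed: "jogogok"
Forward == Backward? kogogoj != jogogok
Palindrome = No


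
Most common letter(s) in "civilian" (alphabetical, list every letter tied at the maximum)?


Word: "civilian"
Letter counts:
  'a': 1
  'c': 1
  'i': 3
  'l': 1
  'n': 1
  'v': 1
Maximum count = 3
Most frequent = 'i' (3 times each)


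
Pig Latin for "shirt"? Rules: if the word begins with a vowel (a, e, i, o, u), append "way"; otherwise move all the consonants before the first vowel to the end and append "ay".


Word: "shirt"
Starts with consonant(s) → move to end, add 'ay'
Consonant cluster: "sh"
Pig Latin = "irtshay"


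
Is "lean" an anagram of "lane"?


Word 1: "lane" → sorted: aeln
Word 2: "lean" → sorted: aeln
Same letters? aeln == aeln
Anagram = Yes


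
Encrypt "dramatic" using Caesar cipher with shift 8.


Word: "dramatic"
Shift: 8
Each letter → (letter + shift) mod 26:
  'd' (3) + 8 = 11 → 'l'
  'r' (17) + 8 = 25 → 'z'
  'a' (0) + 8 = 8 → 'i'
  'm' (12) + 8 = 20 → 'u'
  'a' (0) + 8 = 8 → 'i'
  't' (19) + 8 = 1 → 'b'
  'i' (8) + 8 = 16 → 'q'
  'c' (2) + 8 = 10 → 'k'
Result = "lziuibqk"


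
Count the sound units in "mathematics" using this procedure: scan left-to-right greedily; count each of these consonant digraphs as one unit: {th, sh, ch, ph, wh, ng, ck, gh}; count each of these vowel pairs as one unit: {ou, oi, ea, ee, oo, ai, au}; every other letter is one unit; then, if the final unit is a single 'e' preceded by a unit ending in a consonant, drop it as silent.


Word: "mathematics" (11 letters)
Left-to-right scan:
  1. 'm' (letter)
  2. 'a' (letter)
  3. 'th' (digraph)
  4. 'e' (letter)
  5. 'm' (letter)
  6. 'a' (letter)
  7. 't' (letter)
  8. 'i' (letter)
  9. 'c' (letter)
  10. 's' (letter)
Units from scan: 10
Sound units = 10 units


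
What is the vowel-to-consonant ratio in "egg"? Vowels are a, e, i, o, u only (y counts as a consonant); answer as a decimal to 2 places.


Word: "egg"
Vowels (a,e,i,o,u): 1
Consonants: 2
Ratio = 1/2
= 0.50


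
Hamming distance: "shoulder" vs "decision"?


Comparing character by character (same length = 8):
  Pos 0: 's' vs 'd' !=
  Pos 1: 'h' vs 'e' !=
  Pos 2: 'o' vs 'c' !=
  Pos 3: 'u' vs 'i' !=
  Pos 4: 'l' vs 's' !=
  Pos 5: 'd' vs 'i' !=
  Pos 6: 'e' vs 'o' !=
  Pos 7: 'r' vs 'n' !=
Hamming distance = 8


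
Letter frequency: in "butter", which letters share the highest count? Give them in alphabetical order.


Word: "butter"
Letter counts:
  'b': 1
  'e': 1
  'r': 1
  't': 2
  'u': 1
Maximum count = 2
Most frequent = 't' (2 times each)


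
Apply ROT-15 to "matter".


Word: "matter"
Shift: 15
Each letter → (letter + shift) mod 26:
  'm' (12) + 15 = 1 → 'b'
  'a' (0) + 15 = 15 → 'p'
  't' (19) + 15 = 8 → 'i'
  't' (19) + 15 = 8 → 'i'
  'e' (4) + 15 = 19 → 't'
  'r' (17) + 15 = 6 → 'g'
Result = "bpiitg"


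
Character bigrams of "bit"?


Word: "bit" (length 3)
Number of bigrams = 3 - 2 + 1 = 2
  Position 0: "bi"
  Position 1: "it"
Bigrams = "bi", "it"


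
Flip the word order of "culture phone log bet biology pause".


Original: "culture phone log bet biology pause"
Words (1..n): culture | phone | log | bet | biology | pause
Reversed (n..1): pause | biology | bet | log | phone | culture
Result = "pause biology bet log phone culture"


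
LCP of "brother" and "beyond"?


Word 1: "brother"
Word 2: "beyond"
Comparing from start:
  Pos 0: 'b' == 'b'
  Pos 1: 'r' != 'e' (stop)
LCP = "b" (length 1)


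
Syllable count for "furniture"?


Word: "furniture"
Syllable breakdown: fur-ni-ture
Counting: 3 parts
= 3 syllables


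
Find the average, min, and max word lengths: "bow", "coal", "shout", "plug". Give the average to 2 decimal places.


Lengths: "bow"=3, "coal"=4, "shout"=5, "plug"=4
Sum = 16, Count = 4
Average = 16/4 = 4.00
= avg=4.00, min=3, max=5


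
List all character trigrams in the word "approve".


Word: "approve" (length 7)
Number of trigrams = 7 - 3 + 1 = 5
  Position 0: "app"
  Position 1: "ppr"
  Position 2: "pro"
  Position 3: "rov"
  Position 4: "ove"
Trigrams = "app", "ppr", "pro", "rov", "ove"


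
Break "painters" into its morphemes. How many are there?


Word: "painters"
Morphemes: paint + -er + -s
Each morpheme carries meaning
= 3 morphemes


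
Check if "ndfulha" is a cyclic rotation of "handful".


Word: "handful", Candidate: "ndfulha"
Method: check if candidate is substring of word+word
"handfulhandful" contains "ndfulha"? Yes
Is rotation = Yes


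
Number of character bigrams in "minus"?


Word: "minus" (length 5)
Number of 2-grams = length - 2 + 1 = 5 - 2 + 1
= 4


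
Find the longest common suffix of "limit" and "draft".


Word 1: "limit"
Word 2: "draft"
Comparing from end:
  Pos -1: 't' == 't'
  Pos -2: 'i' != 'f' (stop)
LCS = "t" (length 1)


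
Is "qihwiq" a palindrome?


Word: "qihwiq"
Reversed: "qiwhiq"
Forward == Backward? qihwiq != qiwhiq
Palindrome = No


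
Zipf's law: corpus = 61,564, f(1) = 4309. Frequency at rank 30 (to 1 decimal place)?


Zipf's law: f(r) = f(1) / r
f(1) = 4309
f(30) = 4309 / 30
= 143.6 occurrences


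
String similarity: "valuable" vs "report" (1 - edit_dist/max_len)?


Word 1: "valuable" (length 8)
Word 2: "report" (length 6)
One optimal edit sequence:
  1. delete 'v'  (+1)
  2. delete 'a'  (+1)
  3. substitute 'l' -> 'r'  (+1)
  4. substitute 'u' -> 'e'  (+1)
  5. substitute 'a' -> 'p'  (+1)
  6. substitute 'b' -> 'o'  (+1)
  7. substitute 'l' -> 'r'  (+1)
  8. substitute 'e' -> 't'  (+1)
Edit distance = 8
Max length = max(8, 6) = 8
Similarity = 1 - 8/8
= 0.0000


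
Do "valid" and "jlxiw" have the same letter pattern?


Pattern of "valid": [0, 1, 2, 3, 4]
Pattern of "jlxiw": [0, 1, 2, 3, 4]
Patterns match
Same pattern = Yes


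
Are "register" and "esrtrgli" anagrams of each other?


Word 1: "register" → sorted: eegirrst
Word 2: "esrtrgli" → sorted: egilrrst
Same letters? eegirrst != egilrrst
Anagram = No


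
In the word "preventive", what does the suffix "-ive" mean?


Suffix: -ive
As in: preventive -> prevent + -ive
Meaning = tending to


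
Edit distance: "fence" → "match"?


Word 1: "fence" (length 5)
Word 2: "match" (length 5)
One optimal edit sequence (insert/delete/substitute each cost 1):
  1. substitute 'f' -> 'm'  (+1)
  2. substitute 'e' -> 'a'  (+1)
  3. substitute 'n' -> 't'  (+1)
  4. keep 'c'
  5. substitute 'e' -> 'h'  (+1)
Total edit operations: 4
Edit distance = 4


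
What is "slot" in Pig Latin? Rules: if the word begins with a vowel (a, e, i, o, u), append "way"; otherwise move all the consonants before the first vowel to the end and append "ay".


Word: "slot"
Starts with consonant(s) → move to end, add 'ay'
Consonant cluster: "sl"
Pig Latin = "otslay"


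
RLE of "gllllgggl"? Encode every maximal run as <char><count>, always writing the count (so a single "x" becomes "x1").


String: "gllllgggl"
Scanning for consecutive runs:
  'g' x 1
  'l' x 4
  'g' x 3
  'l' x 1
RLE = "g1l4g3l1"


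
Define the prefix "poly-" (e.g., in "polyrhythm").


Prefix: poly-
Example: polyrhythm (poly- + rhythm)
Meaning = many


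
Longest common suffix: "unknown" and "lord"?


Word 1: "unknown"
Word 2: "lord"
Comparing from end:
  Pos -1: 'n' != 'd' (stop)
LCS = "" (length 0)


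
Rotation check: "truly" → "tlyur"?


Word: "truly", Candidate: "tlyur"
Method: check if candidate is substring of word+word
"trulytruly" contains "tlyur"? No
Is rotation = No


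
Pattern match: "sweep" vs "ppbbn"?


Pattern of "sweep": [0, 1, 2, 2, 3]
Pattern of "ppbbn": [0, 0, 1, 1, 2]
Patterns do not match
Same pattern = No


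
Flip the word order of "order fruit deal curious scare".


Original: "order fruit deal curious scare"
Words (1..n): order | fruit | deal | curious | scare
Reversed (n..1): scare | curious | deal | fruit | order
Result = "scare curious deal fruit order"


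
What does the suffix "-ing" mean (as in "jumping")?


Suffix: -ing
Example: jumping = jump + -ing
Meaning = present participle


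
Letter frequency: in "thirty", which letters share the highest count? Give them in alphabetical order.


Word: "thirty"
Letter counts:
  'h': 1
  'i': 1
  'r': 1
  't': 2
  'y': 1
Maximum count = 2
Most frequent = 't' (2 times each)


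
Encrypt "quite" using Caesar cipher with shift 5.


Word: "quite"
Shift: 5
Each letter → (letter + shift) mod 26:
  'q' (16) + 5 = 21 → 'v'
  'u' (20) + 5 = 25 → 'z'
  'i' (8) + 5 = 13 → 'n'
  't' (19) + 5 = 24 → 'y'
  'e' (4) + 5 = 9 → 'j'
Result = "vznyj"


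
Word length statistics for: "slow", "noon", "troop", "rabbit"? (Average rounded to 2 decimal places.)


Lengths: "slow"=4, "noon"=4, "troop"=5, "rabbit"=6
Sum = 19, Count = 4
Average = 19/4 = 4.75
= avg=4.75, min=4, max=6


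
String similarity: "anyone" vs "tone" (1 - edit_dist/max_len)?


Word 1: "anyone" (length 6)
Word 2: "tone" (length 4)
One optimal edit sequence:
  1. delete 'a'  (+1)
  2. delete 'n'  (+1)
  3. substitute 'y' -> 't'  (+1)
  4. keep 'o'
  5. keep 'n'
  6. keep 'e'
Edit distance = 3
Max length = max(6, 4) = 6
Similarity = 1 - 3/6
= 0.5000


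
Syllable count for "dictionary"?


Word: "dictionary"
Syllable breakdown: dic-tion-ar-y
Counting: 4 parts
= 4 syllables


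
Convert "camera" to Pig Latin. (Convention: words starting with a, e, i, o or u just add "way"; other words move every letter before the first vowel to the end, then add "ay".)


Word: "camera"
Starts with consonant(s) → move to end, add 'ay'
Consonant cluster: "c"
Pig Latin = "ameracay"


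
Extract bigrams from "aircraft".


Word: "aircraft" (length 8)
Number of bigrams = 8 - 2 + 1 = 7
  Position 0: "ai"
  Position 1: "ir"
  Position 2: "rc"
  Position 3: "cr"
  Position 4: "ra"
  Position 5: "af"
  Position 6: "ft"
Bigrams = "ai", "ir", "rc", "cr", "ra", "af", "ft"


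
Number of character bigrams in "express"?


Word: "express" (length 7)
Number of 2-grams = length - 2 + 1 = 7 - 2 + 1
= 6


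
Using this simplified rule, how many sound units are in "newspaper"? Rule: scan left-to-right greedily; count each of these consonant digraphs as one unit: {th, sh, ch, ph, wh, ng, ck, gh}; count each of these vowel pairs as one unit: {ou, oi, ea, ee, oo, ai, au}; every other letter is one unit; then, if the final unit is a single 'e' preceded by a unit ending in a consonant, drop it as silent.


Word: "newspaper" (9 letters)
Left-to-right scan:
  [1] 'n' (letter)
  [2] 'e' (letter)
  [3] 'w' (letter)
  [4] 's' (letter)
  [5] 'p' (letter)
  [6] 'a' (letter)
  [7] 'p' (letter)
  [8] 'e' (letter)
  [9] 'r' (letter)
Units from scan: 9
Sound units = 9 units


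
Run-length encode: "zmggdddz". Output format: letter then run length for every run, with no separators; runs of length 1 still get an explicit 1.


String: "zmggdddz"
Scanning for consecutive runs:
  'z' x 1
  'm' x 1
  'g' x 2
  'd' x 3
  'z' x 1
RLE = "z1m1g2d3z1"


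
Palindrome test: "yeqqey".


Word: "yeqqey"
Reversed: "yeqqey"
Forward == Backward? yeqqey == yeqqey
Palindrome = Yes


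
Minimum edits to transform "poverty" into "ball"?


Word 1: "poverty" (length 7)
Word 2: "ball" (length 4)
One optimal edit sequence (insert/delete/substitute each cost 1):
  1. delete 'p'  (+1)
  2. delete 'o'  (+1)
  3. delete 'v'  (+1)
  4. substitute 'e' -> 'b'  (+1)
  5. substitute 'r' -> 'a'  (+1)
  6. substitute 't' -> 'l'  (+1)
  7. substitute 'y' -> 'l'  (+1)
Total edit operations: 7
Edit distance = 7


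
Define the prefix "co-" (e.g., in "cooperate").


Prefix: co-
Example: cooperate = co- + operate
Meaning = together


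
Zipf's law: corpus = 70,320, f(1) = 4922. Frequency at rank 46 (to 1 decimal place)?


Zipf's law: f(r) = f(1) / r
f(1) = 4922
f(46) = 4922 / 46
= 107.0 occurrences


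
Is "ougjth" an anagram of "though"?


Word 1: "though" → sorted: ghhotu
Word 2: "ougjth" → sorted: ghjotu
Same letters? ghhotu != ghjotu
Anagram = No


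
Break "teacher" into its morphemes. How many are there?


Word: "teacher"
Morphemes: teach + -er
Each morpheme carries meaning
= 2 morphemes


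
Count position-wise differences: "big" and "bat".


Comparing character by character (same length = 3):
  Pos 0: 'b' vs 'b' =
  Pos 1: 'i' vs 'a' !=
  Pos 2: 'g' vs 't' !=
Hamming distance = 2


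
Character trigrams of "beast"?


Word: "beast" (length 5)
Number of trigrams = 5 - 3 + 1 = 3
  Position 0: "bea"
  Position 1: "eas"
  Position 2: "ast"
Trigrams = "bea", "eas", "ast"


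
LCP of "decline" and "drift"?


Word 1: "decline"
Word 2: "drift"
Comparing from start:
  Pos 0: 'd' == 'd'
  Pos 1: 'e' != 'r' (stop)
LCP = "d" (length 1)


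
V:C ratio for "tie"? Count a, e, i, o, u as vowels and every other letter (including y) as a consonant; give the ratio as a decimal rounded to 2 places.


Word: "tie"
Vowels (a,e,i,o,u): 2
Consonants: 1
Ratio = 2/1
= 2.00


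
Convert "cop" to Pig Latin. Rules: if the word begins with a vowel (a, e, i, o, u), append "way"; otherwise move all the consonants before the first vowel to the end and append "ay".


Word: "cop"
Starts with consonant(s) → move to end, add 'ay'
Consonant cluster: "c"
Pig Latin = "opcay"


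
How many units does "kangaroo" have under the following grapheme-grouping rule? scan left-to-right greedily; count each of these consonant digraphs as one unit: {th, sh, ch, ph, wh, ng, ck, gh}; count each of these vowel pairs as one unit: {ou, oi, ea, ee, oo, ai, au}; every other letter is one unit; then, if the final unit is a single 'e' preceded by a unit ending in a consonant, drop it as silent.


Word: "kangaroo" (8 letters)
Left-to-right scan:
  (1) 'k' (letter)
  (2) 'a' (letter)
  (3) 'ng' (digraph)
  (4) 'a' (letter)
  (5) 'r' (letter)
  (6) 'oo' (vowel-pair)
Units from scan: 6
Sound units = 6 units


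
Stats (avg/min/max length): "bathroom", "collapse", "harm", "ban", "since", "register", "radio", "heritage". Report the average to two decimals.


Lengths: "bathroom"=8, "collapse"=8, "harm"=4, "ban"=3, "since"=5, "register"=8, "radio"=5, "heritage"=8
Sum = 49, Count = 8
Average = 49/8 = 6.13
= avg=6.13, min=3, max=8


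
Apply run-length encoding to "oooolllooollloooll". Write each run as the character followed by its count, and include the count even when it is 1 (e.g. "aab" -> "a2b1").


String: "oooolllooollloooll"
Scanning for consecutive runs:
  'o' x 4
  'l' x 3
  'o' x 3
  'l' x 3
  'o' x 3
  'l' x 2
RLE = "o4l3o3l3o3l2"


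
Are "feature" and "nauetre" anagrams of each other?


Word 1: "feature" → sorted: aeefrtu
Word 2: "nauetre" → sorted: aeenrtu
Same letters? aeefrtu != aeenrtu
Anagram = No


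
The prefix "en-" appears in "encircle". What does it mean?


Prefix: en-
As in: encircle -> en- + circle
Meaning = cause to / put into


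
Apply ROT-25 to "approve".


Word: "approve"
Shift: 25
Each letter → (letter + shift) mod 26:
  'a' (0) + 25 = 25 → 'z'
  'p' (15) + 25 = 14 → 'o'
  'p' (15) + 25 = 14 → 'o'
  'r' (17) + 25 = 16 → 'q'
  'o' (14) + 25 = 13 → 'n'
  'v' (21) + 25 = 20 → 'u'
  'e' (4) + 25 = 3 → 'd'
Result = "zooqnud"
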